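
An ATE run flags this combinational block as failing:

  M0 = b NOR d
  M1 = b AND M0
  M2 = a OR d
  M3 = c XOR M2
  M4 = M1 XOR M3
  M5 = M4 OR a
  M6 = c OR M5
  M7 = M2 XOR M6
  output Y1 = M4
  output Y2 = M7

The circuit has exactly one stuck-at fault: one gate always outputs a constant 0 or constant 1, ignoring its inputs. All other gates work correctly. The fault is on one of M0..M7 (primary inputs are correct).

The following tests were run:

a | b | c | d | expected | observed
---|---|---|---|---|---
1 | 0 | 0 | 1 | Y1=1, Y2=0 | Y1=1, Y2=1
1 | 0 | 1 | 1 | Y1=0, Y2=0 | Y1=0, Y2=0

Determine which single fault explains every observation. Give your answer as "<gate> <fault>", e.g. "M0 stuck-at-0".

M5 stuck-at-0

Fault-free values for test 1 (a=1, b=0, c=0, d=1): M0=0, M1=0, M2=1, M3=1, M4=1, M5=1, M6=1, M7=0, giving Y1=1, Y2=0. Observed Y1=1, Y2=1.
Test 1: faults giving observed Y1=1, Y2=1 are {M5 stuck-at-0, M6 stuck-at-0, M7 stuck-at-1}.
Test 2 (a=1, b=0, c=1, d=1): fault-free M0=0, M1=0, M2=1, M3=0, M4=0, M5=1, M6=1, M7=0 → Y1=0, Y2=0; observed Y1=0, Y2=0. Eliminates M6 stuck-at-0, M7 stuck-at-1.
Only M5 stuck-at-0 is consistent with every test.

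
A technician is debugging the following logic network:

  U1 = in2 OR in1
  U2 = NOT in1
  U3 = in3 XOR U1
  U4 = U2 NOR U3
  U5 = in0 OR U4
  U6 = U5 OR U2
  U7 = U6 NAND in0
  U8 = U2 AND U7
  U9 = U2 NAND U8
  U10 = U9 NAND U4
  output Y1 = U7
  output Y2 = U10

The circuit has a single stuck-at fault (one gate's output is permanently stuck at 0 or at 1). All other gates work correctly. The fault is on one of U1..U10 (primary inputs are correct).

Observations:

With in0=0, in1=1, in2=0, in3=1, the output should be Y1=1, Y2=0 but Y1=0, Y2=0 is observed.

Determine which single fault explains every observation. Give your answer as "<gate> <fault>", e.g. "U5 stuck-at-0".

U7 stuck-at-0

Fault-free values for test 1 (in0=0, in1=1, in2=0, in3=1): U1=1, U2=0, U3=0, U4=1, U5=1, U6=1, U7=1, U8=0, U9=1, U10=0, giving Y1=1, Y2=0. Observed Y1=0, Y2=0.
Test 1: faults giving observed Y1=0, Y2=0 are {U7 stuck-at-0}.
Only U7 stuck-at-0 is consistent with every test.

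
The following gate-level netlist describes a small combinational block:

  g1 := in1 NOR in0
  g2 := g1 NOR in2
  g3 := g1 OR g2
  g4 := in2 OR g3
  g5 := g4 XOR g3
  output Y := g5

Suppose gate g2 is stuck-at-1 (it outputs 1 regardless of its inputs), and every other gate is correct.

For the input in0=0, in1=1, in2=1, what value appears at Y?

0

Propagate with g2 forced: g1=0, g2=1 [stuck-at-1], g3=1, g4=1, g5=0.
So Y = 0. (Without the fault it would be 1.)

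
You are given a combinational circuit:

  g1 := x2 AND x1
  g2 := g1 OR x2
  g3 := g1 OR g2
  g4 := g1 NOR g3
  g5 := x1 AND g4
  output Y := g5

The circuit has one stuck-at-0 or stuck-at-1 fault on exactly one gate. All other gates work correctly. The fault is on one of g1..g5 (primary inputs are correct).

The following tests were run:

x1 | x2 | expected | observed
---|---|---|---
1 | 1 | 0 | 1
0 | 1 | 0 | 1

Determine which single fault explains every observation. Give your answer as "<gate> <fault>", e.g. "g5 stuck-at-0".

Fault-free values for test 1 (x1=1, x2=1): g1=1, g2=1, g3=1, g4=0, g5=0, giving Y=0. Observed 1.
Test 1: faults giving observed 1 are {g4 stuck-at-1, g5 stuck-at-1}.
Test 2 (x1=0, x2=1): fault-free g1=0, g2=1, g3=1, g4=0, g5=0 → 0; observed 1. Eliminates g4 stuck-at-1.
Only g5 stuck-at-1 is consistent with every test.

g5 stuck-at-1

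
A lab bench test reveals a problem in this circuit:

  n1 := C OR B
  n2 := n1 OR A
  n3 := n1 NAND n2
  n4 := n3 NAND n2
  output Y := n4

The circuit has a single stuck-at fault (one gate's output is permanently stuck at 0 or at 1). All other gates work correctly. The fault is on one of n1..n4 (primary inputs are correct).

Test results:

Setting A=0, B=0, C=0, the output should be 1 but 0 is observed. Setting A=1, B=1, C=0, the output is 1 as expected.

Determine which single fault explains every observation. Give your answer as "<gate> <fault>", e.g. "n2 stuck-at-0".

Fault-free values for test 1 (A=0, B=0, C=0): n1=0, n2=0, n3=1, n4=1, giving Y=1. Observed 0.
Test 1: faults giving observed 0 are {n2 stuck-at-1, n4 stuck-at-0}.
Test 2 (A=1, B=1, C=0): fault-free n1=1, n2=1, n3=0, n4=1 → 1; observed 1. Eliminates n4 stuck-at-0.
Only n2 stuck-at-1 is consistent with every test.

n2 stuck-at-1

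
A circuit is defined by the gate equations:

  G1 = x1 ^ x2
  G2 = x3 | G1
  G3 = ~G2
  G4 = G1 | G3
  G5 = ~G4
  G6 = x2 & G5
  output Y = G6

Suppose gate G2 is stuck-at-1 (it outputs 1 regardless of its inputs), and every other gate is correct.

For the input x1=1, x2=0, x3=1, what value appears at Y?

0

Propagate with G2 forced: G1=1, G2=1 [stuck-at-1], G3=0, G4=1, G5=0, G6=0.
So Y = 0. (Same as the fault-free value — the fault is masked on this input.)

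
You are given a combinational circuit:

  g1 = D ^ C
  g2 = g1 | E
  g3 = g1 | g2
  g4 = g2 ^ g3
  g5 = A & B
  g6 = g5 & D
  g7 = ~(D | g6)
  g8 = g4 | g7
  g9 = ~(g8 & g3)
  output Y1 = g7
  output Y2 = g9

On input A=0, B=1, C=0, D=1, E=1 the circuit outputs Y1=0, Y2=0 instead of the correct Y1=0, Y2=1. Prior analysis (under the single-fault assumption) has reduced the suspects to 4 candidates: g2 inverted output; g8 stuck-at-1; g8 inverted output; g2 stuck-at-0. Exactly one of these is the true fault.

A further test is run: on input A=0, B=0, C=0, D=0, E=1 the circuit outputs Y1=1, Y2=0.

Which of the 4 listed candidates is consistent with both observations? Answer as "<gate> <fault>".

Evaluate each candidate on input A=0, B=0, C=0, D=0, E=1:
  g2 inverted output: g1=0, g2=0 [inverted output], g3=0, g4=0, g5=0, g6=0, g7=1, g8=1, g9=1 → Y1=1, Y2=1 — eliminated
  g8 stuck-at-1: g1=0, g2=1, g3=1, g4=0, g5=0, g6=0, g7=1, g8=1 [stuck-at-1], g9=0 → Y1=1, Y2=0 — matches
  g8 inverted output: g1=0, g2=1, g3=1, g4=0, g5=0, g6=0, g7=1, g8=0 [inverted output], g9=1 → Y1=1, Y2=1 — eliminated
  g2 stuck-at-0: g1=0, g2=0 [stuck-at-0], g3=0, g4=0, g5=0, g6=0, g7=1, g8=1, g9=1 → Y1=1, Y2=1 — eliminated
Only g8 stuck-at-1 reproduces the observed Y1=1, Y2=0.

g8 stuck-at-1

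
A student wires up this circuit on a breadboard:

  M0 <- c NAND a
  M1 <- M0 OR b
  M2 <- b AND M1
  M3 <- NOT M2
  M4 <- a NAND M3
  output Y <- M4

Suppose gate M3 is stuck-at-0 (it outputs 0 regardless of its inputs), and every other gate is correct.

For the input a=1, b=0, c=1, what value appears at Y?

Propagate with M3 forced: M0=0, M1=0, M2=0, M3=0 [stuck-at-0], M4=1.
So Y = 1. (Without the fault it would be 0.)

1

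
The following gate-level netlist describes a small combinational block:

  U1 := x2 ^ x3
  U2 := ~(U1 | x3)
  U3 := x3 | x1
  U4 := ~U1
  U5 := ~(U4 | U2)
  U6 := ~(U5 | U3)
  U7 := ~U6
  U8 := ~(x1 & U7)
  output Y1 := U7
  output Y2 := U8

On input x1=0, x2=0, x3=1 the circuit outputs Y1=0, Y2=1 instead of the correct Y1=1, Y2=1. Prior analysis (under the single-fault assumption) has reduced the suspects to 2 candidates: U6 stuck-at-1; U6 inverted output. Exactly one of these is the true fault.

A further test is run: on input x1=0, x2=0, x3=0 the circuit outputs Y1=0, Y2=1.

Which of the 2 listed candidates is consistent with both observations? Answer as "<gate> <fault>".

Evaluate each candidate on input x1=0, x2=0, x3=0:
  U6 stuck-at-1: U1=0, U2=1, U3=0, U4=1, U5=0, U6=1 [stuck-at-1], U7=0, U8=1 → Y1=0, Y2=1 — matches
  U6 inverted output: U1=0, U2=1, U3=0, U4=1, U5=0, U6=0 [inverted output], U7=1, U8=1 → Y1=1, Y2=1 — eliminated
Only U6 stuck-at-1 reproduces the observed Y1=0, Y2=1.

U6 stuck-at-1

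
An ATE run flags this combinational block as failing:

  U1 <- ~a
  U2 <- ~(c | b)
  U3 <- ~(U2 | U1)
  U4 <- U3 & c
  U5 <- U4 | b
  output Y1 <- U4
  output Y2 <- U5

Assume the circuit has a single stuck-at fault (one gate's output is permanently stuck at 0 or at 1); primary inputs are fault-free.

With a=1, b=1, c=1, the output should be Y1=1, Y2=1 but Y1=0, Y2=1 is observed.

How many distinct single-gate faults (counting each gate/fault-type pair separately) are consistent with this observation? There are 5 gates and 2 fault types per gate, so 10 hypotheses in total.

Fault-free: U1=0, U2=0, U3=1, U4=1, U5=1 → Y1=1, Y2=1. Observed Y1=0, Y2=1.
  U1 stuck-at-0: output Y1=1, Y2=1 ✗
  U1 stuck-at-1: output Y1=0, Y2=1 ✓
  U2 stuck-at-0: output Y1=1, Y2=1 ✗
  U2 stuck-at-1: output Y1=0, Y2=1 ✓
  U3 stuck-at-0: output Y1=0, Y2=1 ✓
  U3 stuck-at-1: output Y1=1, Y2=1 ✗
  U4 stuck-at-0: output Y1=0, Y2=1 ✓
  U4 stuck-at-1: output Y1=1, Y2=1 ✗
  U5 stuck-at-0: output Y1=1, Y2=0 ✗
  U5 stuck-at-1: output Y1=1, Y2=1 ✗
Consistent faults: {U1 stuck-at-1, U2 stuck-at-1, U3 stuck-at-0, U4 stuck-at-0} — 4 in all.

4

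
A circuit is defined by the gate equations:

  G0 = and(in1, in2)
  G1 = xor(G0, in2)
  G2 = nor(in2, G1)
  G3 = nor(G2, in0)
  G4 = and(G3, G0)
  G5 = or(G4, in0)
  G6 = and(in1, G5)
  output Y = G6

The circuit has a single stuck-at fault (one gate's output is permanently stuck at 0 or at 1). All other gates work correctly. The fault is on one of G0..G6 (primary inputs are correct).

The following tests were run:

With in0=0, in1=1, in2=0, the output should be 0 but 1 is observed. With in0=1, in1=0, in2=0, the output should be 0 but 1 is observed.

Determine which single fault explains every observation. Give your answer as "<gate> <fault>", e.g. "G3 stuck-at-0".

Fault-free values for test 1 (in0=0, in1=1, in2=0): G0=0, G1=0, G2=1, G3=0, G4=0, G5=0, G6=0, giving Y=0. Observed 1.
Test 1: faults giving observed 1 are {G0 stuck-at-1, G4 stuck-at-1, G5 stuck-at-1, G6 stuck-at-1}.
Test 2 (in0=1, in1=0, in2=0): fault-free G0=0, G1=0, G2=1, G3=0, G4=0, G5=1, G6=0 → 0; observed 1. Eliminates G0 stuck-at-1, G4 stuck-at-1, G5 stuck-at-1.
Only G6 stuck-at-1 is consistent with every test.

G6 stuck-at-1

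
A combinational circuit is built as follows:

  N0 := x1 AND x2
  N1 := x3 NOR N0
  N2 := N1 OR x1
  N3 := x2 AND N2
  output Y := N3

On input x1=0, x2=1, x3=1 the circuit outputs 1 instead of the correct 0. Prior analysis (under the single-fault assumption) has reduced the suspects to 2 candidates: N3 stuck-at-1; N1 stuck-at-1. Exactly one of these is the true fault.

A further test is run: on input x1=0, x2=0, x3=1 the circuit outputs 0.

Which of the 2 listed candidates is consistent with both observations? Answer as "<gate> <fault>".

Evaluate each candidate on input x1=0, x2=0, x3=1:
  N3 stuck-at-1: N0=0, N1=0, N2=0, N3=1 [stuck-at-1] → 1 — eliminated
  N1 stuck-at-1: N0=0, N1=1 [stuck-at-1], N2=1, N3=0 → 0 — matches
Only N1 stuck-at-1 reproduces the observed 0.

N1 stuck-at-1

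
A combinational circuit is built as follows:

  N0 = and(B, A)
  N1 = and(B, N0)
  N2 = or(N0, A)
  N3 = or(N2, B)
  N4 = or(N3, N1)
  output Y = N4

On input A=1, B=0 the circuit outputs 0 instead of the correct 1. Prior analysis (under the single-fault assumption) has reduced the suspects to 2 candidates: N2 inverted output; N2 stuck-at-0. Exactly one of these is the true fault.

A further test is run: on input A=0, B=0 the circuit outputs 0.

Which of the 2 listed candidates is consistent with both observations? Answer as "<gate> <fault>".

Evaluate each candidate on input A=0, B=0:
  N2 inverted output: N0=0, N1=0, N2=1 [inverted output], N3=1, N4=1 → 1 — eliminated
  N2 stuck-at-0: N0=0, N1=0, N2=0 [stuck-at-0], N3=0, N4=0 → 0 — matches
Only N2 stuck-at-0 reproduces the observed 0.

N2 stuck-at-0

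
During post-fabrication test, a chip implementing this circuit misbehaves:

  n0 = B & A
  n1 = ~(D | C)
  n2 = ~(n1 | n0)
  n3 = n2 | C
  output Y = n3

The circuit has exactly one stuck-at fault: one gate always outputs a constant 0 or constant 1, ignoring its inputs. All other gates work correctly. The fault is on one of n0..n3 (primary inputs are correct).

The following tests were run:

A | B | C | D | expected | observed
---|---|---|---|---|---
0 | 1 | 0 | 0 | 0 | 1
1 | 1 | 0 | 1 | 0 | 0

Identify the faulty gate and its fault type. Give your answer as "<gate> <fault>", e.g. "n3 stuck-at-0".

Fault-free values for test 1 (A=0, B=1, C=0, D=0): n0=0, n1=1, n2=0, n3=0, giving Y=0. Observed 1.
Test 1: faults giving observed 1 are {n1 stuck-at-0, n2 stuck-at-1, n3 stuck-at-1}.
Test 2 (A=1, B=1, C=0, D=1): fault-free n0=1, n1=0, n2=0, n3=0 → 0; observed 0. Eliminates n2 stuck-at-1, n3 stuck-at-1.
Only n1 stuck-at-0 is consistent with every test.

n1 stuck-at-0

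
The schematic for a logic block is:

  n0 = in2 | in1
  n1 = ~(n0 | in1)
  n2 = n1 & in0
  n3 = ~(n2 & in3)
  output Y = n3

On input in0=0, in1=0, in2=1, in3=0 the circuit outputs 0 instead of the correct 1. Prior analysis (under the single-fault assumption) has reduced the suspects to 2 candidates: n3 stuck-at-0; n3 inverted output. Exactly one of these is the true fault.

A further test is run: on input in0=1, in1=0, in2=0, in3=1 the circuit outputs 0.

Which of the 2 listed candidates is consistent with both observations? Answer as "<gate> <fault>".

n3 stuck-at-0

Evaluate each candidate on input in0=1, in1=0, in2=0, in3=1:
  n3 stuck-at-0: n0=0, n1=1, n2=1, n3=0 [stuck-at-0] → 0 — matches
  n3 inverted output: n0=0, n1=1, n2=1, n3=1 [inverted output] → 1 — eliminated
Only n3 stuck-at-0 reproduces the observed 0.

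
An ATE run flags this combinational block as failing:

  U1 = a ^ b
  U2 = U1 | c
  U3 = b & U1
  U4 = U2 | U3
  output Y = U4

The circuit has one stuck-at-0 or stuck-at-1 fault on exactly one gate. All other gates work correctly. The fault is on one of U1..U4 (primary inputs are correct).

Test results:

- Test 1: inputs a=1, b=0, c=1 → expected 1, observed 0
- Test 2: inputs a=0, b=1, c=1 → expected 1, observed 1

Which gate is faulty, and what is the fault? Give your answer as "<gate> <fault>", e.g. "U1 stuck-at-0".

U2 stuck-at-0

Fault-free values for test 1 (a=1, b=0, c=1): U1=1, U2=1, U3=0, U4=1, giving Y=1. Observed 0.
Test 1: faults giving observed 0 are {U2 stuck-at-0, U4 stuck-at-0}.
Test 2 (a=0, b=1, c=1): fault-free U1=1, U2=1, U3=1, U4=1 → 1; observed 1. Eliminates U4 stuck-at-0.
Only U2 stuck-at-0 is consistent with every test.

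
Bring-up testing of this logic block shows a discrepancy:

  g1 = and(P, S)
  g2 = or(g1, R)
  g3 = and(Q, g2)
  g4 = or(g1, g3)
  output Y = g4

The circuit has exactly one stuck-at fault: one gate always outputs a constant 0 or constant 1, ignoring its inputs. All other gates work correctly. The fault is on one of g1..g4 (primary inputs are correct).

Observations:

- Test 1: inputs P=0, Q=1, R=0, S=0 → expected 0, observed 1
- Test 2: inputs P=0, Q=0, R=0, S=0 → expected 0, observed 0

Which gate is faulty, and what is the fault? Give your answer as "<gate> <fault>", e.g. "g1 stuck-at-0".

Fault-free values for test 1 (P=0, Q=1, R=0, S=0): g1=0, g2=0, g3=0, g4=0, giving Y=0. Observed 1.
Test 1: faults giving observed 1 are {g1 stuck-at-1, g2 stuck-at-1, g3 stuck-at-1, g4 stuck-at-1}.
Test 2 (P=0, Q=0, R=0, S=0): fault-free g1=0, g2=0, g3=0, g4=0 → 0; observed 0. Eliminates g1 stuck-at-1, g3 stuck-at-1, g4 stuck-at-1.
Only g2 stuck-at-1 is consistent with every test.

g2 stuck-at-1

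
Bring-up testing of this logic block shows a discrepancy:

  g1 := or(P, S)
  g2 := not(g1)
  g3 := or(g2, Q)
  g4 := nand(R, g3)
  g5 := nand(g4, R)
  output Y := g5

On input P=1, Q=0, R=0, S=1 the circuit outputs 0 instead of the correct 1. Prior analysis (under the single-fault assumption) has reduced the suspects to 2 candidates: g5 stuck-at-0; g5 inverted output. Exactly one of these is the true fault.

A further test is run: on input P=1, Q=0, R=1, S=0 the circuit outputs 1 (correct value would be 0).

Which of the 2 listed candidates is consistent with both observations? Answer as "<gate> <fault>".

g5 inverted output

Evaluate each candidate on input P=1, Q=0, R=1, S=0:
  g5 stuck-at-0: g1=1, g2=0, g3=0, g4=1, g5=0 [stuck-at-0] → 0 — eliminated
  g5 inverted output: g1=1, g2=0, g3=0, g4=1, g5=1 [inverted output] → 1 — matches
Only g5 inverted output reproduces the observed 1.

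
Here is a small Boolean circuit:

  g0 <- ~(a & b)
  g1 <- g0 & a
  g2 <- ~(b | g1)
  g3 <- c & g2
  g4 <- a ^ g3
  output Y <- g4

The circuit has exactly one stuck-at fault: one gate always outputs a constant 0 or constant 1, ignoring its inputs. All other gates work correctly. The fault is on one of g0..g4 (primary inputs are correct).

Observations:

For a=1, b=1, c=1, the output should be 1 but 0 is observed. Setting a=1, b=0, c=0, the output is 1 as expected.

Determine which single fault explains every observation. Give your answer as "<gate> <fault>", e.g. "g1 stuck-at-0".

g2 stuck-at-1

Fault-free values for test 1 (a=1, b=1, c=1): g0=0, g1=0, g2=0, g3=0, g4=1, giving Y=1. Observed 0.
Test 1: faults giving observed 0 are {g2 stuck-at-1, g3 stuck-at-1, g4 stuck-at-0}.
Test 2 (a=1, b=0, c=0): fault-free g0=1, g1=1, g2=0, g3=0, g4=1 → 1; observed 1. Eliminates g3 stuck-at-1, g4 stuck-at-0.
Only g2 stuck-at-1 is consistent with every test.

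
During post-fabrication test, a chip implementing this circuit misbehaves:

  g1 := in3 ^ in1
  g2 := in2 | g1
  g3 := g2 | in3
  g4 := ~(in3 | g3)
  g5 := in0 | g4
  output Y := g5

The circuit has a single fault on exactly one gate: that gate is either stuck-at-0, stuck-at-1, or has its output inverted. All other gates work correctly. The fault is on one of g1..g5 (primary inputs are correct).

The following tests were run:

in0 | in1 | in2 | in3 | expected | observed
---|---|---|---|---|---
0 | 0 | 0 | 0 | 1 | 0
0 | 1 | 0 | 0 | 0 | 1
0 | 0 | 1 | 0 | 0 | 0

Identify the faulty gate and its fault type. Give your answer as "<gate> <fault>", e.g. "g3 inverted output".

Fault-free values for test 1 (in0=0, in1=0, in2=0, in3=0): g1=0, g2=0, g3=0, g4=1, g5=1, giving Y=1. Observed 0.
Test 1: faults giving observed 0 are {g1 stuck-at-1, g1 inverted output, g2 stuck-at-1, g2 inverted output, g3 stuck-at-1, g3 inverted output, g4 stuck-at-0, g4 inverted output, g5 stuck-at-0, g5 inverted output}.
Test 2 (in0=0, in1=1, in2=0, in3=0): fault-free g1=1, g2=1, g3=1, g4=0, g5=0 → 0; observed 1. Eliminates g1 stuck-at-1, g2 stuck-at-1, g3 stuck-at-1, g4 stuck-at-0, g5 stuck-at-0.
Test 3 (in0=0, in1=0, in2=1, in3=0): fault-free g1=0, g2=1, g3=1, g4=0, g5=0 → 0; observed 0. Eliminates g2 inverted output, g3 inverted output, g4 inverted output, g5 inverted output.
Only g1 inverted output is consistent with every test.

g1 inverted output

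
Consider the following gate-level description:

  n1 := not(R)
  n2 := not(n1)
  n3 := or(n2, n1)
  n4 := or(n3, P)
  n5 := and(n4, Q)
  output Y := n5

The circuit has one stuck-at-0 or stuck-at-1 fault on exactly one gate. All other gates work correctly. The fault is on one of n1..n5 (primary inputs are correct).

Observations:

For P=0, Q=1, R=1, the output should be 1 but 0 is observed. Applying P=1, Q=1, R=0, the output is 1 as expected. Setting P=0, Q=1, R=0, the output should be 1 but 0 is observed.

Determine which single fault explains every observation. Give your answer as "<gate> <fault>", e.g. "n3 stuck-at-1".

n3 stuck-at-0

Fault-free values for test 1 (P=0, Q=1, R=1): n1=0, n2=1, n3=1, n4=1, n5=1, giving Y=1. Observed 0.
Test 1: faults giving observed 0 are {n2 stuck-at-0, n3 stuck-at-0, n4 stuck-at-0, n5 stuck-at-0}.
Test 2 (P=1, Q=1, R=0): fault-free n1=1, n2=0, n3=1, n4=1, n5=1 → 1; observed 1. Eliminates n4 stuck-at-0, n5 stuck-at-0.
Test 3 (P=0, Q=1, R=0): fault-free n1=1, n2=0, n3=1, n4=1, n5=1 → 1; observed 0. Eliminates n2 stuck-at-0.
Only n3 stuck-at-0 is consistent with every test.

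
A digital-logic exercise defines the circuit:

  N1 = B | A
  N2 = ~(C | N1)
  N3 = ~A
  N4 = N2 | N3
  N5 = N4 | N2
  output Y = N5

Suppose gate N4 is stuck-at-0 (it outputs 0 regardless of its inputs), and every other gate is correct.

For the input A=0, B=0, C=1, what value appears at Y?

Propagate with N4 forced: N1=0, N2=0, N3=1, N4=0 [stuck-at-0], N5=0.
So Y = 0. (Without the fault it would be 1.)

0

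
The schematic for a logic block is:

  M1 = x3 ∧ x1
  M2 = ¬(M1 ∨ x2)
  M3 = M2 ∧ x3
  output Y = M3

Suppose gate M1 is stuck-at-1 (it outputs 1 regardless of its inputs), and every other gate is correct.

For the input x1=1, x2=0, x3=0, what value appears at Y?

Propagate with M1 forced: M1=1 [stuck-at-1], M2=0, M3=0.
So Y = 0. (Same as the fault-free value — the fault is masked on this input.)

0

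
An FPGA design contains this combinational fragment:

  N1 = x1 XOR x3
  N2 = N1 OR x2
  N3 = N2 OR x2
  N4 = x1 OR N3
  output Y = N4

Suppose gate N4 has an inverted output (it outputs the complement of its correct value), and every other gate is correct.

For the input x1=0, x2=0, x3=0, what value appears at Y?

1

Propagate with N4 forced: N1=0, N2=0, N3=0, N4=1 [inverted output].
So Y = 1. (Without the fault it would be 0.)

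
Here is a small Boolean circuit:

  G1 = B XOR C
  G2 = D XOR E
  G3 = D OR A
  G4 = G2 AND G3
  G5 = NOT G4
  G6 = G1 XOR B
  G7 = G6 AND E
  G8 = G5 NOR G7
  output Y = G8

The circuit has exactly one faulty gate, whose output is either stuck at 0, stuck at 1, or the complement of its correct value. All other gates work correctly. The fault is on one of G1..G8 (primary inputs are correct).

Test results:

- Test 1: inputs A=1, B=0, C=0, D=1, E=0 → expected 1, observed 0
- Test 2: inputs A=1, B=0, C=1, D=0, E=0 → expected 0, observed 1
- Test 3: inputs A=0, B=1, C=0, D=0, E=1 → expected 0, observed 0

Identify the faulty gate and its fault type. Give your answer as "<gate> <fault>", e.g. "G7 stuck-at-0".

G2 inverted output

Fault-free values for test 1 (A=1, B=0, C=0, D=1, E=0): G1=0, G2=1, G3=1, G4=1, G5=0, G6=0, G7=0, G8=1, giving Y=1. Observed 0.
Test 1: faults giving observed 0 are {G2 stuck-at-0, G2 inverted output, G3 stuck-at-0, G3 inverted output, G4 stuck-at-0, G4 inverted output, G5 stuck-at-1, G5 inverted output, G7 stuck-at-1, G7 inverted output, G8 stuck-at-0, G8 inverted output}.
Test 2 (A=1, B=0, C=1, D=0, E=0): fault-free G1=1, G2=0, G3=1, G4=0, G5=1, G6=1, G7=0, G8=0 → 0; observed 1. Eliminates G2 stuck-at-0, G3 stuck-at-0, G3 inverted output, G4 stuck-at-0, G5 stuck-at-1, G7 stuck-at-1, G7 inverted output, G8 stuck-at-0.
Test 3 (A=0, B=1, C=0, D=0, E=1): fault-free G1=1, G2=1, G3=0, G4=0, G5=1, G6=0, G7=0, G8=0 → 0; observed 0. Eliminates G4 inverted output, G5 inverted output, G8 inverted output.
Only G2 inverted output is consistent with every test.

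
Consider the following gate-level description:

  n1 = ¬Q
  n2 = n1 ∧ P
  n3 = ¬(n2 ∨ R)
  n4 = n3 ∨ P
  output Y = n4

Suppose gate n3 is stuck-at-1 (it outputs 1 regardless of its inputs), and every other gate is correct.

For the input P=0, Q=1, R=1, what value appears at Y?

1

Propagate with n3 forced: n1=0, n2=0, n3=1 [stuck-at-1], n4=1.
So Y = 1. (Without the fault it would be 0.)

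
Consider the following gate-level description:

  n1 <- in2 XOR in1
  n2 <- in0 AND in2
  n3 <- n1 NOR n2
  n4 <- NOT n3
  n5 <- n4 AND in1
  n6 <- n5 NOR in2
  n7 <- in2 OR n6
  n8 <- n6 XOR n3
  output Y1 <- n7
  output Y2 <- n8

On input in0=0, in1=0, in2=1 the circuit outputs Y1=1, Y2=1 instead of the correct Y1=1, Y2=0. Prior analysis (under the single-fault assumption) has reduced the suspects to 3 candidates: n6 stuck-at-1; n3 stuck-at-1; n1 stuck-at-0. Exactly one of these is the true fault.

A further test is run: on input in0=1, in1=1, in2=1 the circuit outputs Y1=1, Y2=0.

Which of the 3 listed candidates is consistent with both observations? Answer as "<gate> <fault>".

Evaluate each candidate on input in0=1, in1=1, in2=1:
  n6 stuck-at-1: n1=0, n2=1, n3=0, n4=1, n5=1, n6=1 [stuck-at-1], n7=1, n8=1 → Y1=1, Y2=1 — eliminated
  n3 stuck-at-1: n1=0, n2=1, n3=1 [stuck-at-1], n4=0, n5=0, n6=0, n7=1, n8=1 → Y1=1, Y2=1 — eliminated
  n1 stuck-at-0: n1=0 [stuck-at-0], n2=1, n3=0, n4=1, n5=1, n6=0, n7=1, n8=0 → Y1=1, Y2=0 — matches
Only n1 stuck-at-0 reproduces the observed Y1=1, Y2=0.

n1 stuck-at-0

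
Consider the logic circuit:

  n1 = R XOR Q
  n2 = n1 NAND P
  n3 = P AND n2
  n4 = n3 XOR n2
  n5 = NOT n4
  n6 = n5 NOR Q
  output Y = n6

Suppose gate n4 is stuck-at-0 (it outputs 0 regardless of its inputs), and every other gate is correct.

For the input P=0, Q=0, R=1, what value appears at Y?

Propagate with n4 forced: n1=1, n2=1, n3=0, n4=0 [stuck-at-0], n5=1, n6=0.
So Y = 0. (Without the fault it would be 1.)

0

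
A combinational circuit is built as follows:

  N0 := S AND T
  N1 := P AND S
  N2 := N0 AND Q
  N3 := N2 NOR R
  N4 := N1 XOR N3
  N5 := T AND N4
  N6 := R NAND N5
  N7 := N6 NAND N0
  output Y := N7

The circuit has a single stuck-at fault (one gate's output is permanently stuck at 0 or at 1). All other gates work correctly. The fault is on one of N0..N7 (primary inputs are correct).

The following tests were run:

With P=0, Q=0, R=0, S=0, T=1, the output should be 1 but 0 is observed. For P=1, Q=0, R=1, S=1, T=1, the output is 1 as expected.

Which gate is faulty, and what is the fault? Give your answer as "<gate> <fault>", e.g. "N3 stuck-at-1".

N0 stuck-at-1

Fault-free values for test 1 (P=0, Q=0, R=0, S=0, T=1): N0=0, N1=0, N2=0, N3=1, N4=1, N5=1, N6=1, N7=1, giving Y=1. Observed 0.
Test 1: faults giving observed 0 are {N0 stuck-at-1, N7 stuck-at-0}.
Test 2 (P=1, Q=0, R=1, S=1, T=1): fault-free N0=1, N1=1, N2=0, N3=0, N4=1, N5=1, N6=0, N7=1 → 1; observed 1. Eliminates N7 stuck-at-0.
Only N0 stuck-at-1 is consistent with every test.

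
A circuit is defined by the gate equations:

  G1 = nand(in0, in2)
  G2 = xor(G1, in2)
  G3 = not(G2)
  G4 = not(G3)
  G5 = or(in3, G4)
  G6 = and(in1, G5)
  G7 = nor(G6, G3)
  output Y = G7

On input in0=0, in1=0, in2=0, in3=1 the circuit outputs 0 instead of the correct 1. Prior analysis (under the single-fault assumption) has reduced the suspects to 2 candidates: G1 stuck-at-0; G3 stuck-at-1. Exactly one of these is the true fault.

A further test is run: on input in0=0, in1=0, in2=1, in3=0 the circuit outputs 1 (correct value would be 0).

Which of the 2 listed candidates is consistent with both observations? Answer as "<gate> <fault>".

Evaluate each candidate on input in0=0, in1=0, in2=1, in3=0:
  G1 stuck-at-0: G1=0 [stuck-at-0], G2=1, G3=0, G4=1, G5=1, G6=0, G7=1 → 1 — matches
  G3 stuck-at-1: G1=1, G2=0, G3=1 [stuck-at-1], G4=0, G5=0, G6=0, G7=0 → 0 — eliminated
Only G1 stuck-at-0 reproduces the observed 1.

G1 stuck-at-0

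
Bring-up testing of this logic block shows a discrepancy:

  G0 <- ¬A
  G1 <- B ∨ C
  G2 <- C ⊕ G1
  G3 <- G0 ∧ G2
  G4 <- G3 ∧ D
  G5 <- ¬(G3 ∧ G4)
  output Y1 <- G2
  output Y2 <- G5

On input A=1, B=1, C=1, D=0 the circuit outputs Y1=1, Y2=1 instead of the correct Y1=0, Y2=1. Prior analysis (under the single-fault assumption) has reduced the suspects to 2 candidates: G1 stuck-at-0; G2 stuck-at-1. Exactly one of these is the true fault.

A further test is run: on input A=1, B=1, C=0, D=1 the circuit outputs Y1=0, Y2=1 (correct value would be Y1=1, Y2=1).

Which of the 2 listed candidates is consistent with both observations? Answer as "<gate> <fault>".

G1 stuck-at-0

Evaluate each candidate on input A=1, B=1, C=0, D=1:
  G1 stuck-at-0: G0=0, G1=0 [stuck-at-0], G2=0, G3=0, G4=0, G5=1 → Y1=0, Y2=1 — matches
  G2 stuck-at-1: G0=0, G1=1, G2=1 [stuck-at-1], G3=0, G4=0, G5=1 → Y1=1, Y2=1 — eliminated
Only G1 stuck-at-0 reproduces the observed Y1=0, Y2=1.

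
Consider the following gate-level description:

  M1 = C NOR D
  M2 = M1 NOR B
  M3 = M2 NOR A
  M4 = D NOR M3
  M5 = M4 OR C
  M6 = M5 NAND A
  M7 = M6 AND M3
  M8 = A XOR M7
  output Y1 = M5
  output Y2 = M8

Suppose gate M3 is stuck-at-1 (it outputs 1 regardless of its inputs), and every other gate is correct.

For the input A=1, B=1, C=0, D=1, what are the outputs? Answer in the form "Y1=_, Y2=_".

Propagate with M3 forced: M1=0, M2=0, M3=1 [stuck-at-1], M4=0, M5=0, M6=1, M7=1, M8=0.
So the outputs are Y1=0, Y2=0. (Without the fault they would be Y1=0, Y2=1.)

Y1=0, Y2=0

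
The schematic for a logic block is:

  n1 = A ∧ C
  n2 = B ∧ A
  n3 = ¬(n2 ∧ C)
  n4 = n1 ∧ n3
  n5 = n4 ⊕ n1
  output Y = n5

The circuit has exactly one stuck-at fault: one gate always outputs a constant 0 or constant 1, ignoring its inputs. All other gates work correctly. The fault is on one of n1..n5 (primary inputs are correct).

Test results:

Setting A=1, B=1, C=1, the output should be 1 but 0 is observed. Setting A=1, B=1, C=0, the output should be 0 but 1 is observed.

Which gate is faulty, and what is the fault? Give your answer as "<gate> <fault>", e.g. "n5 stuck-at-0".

n4 stuck-at-1

Fault-free values for test 1 (A=1, B=1, C=1): n1=1, n2=1, n3=0, n4=0, n5=1, giving Y=1. Observed 0.
Test 1: faults giving observed 0 are {n1 stuck-at-0, n2 stuck-at-0, n3 stuck-at-1, n4 stuck-at-1, n5 stuck-at-0}.
Test 2 (A=1, B=1, C=0): fault-free n1=0, n2=1, n3=1, n4=0, n5=0 → 0; observed 1. Eliminates n1 stuck-at-0, n2 stuck-at-0, n3 stuck-at-1, n5 stuck-at-0.
Only n4 stuck-at-1 is consistent with every test.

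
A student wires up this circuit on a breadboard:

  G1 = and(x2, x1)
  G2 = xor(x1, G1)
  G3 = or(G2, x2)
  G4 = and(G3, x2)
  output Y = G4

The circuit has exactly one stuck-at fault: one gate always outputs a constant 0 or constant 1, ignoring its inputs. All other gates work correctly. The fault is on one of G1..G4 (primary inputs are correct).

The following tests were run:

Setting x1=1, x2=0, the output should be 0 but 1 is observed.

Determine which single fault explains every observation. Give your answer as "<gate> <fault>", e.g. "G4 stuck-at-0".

Fault-free values for test 1 (x1=1, x2=0): G1=0, G2=1, G3=1, G4=0, giving Y=0. Observed 1.
Test 1: faults giving observed 1 are {G4 stuck-at-1}.
Only G4 stuck-at-1 is consistent with every test.

G4 stuck-at-1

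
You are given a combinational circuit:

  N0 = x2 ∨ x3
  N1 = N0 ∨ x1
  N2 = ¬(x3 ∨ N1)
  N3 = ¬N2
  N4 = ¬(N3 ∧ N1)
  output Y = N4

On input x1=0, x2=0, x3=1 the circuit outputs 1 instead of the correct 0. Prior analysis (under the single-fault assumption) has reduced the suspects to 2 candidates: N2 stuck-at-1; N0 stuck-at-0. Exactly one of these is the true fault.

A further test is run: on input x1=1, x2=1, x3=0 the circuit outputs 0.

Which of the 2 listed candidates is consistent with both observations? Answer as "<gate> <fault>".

Evaluate each candidate on input x1=1, x2=1, x3=0:
  N2 stuck-at-1: N0=1, N1=1, N2=1 [stuck-at-1], N3=0, N4=1 → 1 — eliminated
  N0 stuck-at-0: N0=0 [stuck-at-0], N1=1, N2=0, N3=1, N4=0 → 0 — matches
Only N0 stuck-at-0 reproduces the observed 0.

N0 stuck-at-0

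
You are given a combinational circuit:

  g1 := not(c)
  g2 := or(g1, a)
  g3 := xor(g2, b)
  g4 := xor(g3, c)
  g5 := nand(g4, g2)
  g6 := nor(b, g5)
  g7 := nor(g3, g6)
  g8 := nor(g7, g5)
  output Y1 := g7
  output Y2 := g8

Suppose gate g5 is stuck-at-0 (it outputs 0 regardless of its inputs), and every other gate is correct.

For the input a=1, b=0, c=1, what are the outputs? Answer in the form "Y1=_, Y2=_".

Propagate with g5 forced: g1=0, g2=1, g3=1, g4=0, g5=0 [stuck-at-0], g6=1, g7=0, g8=1.
So the outputs are Y1=0, Y2=1. (Without the fault they would be Y1=0, Y2=0.)

Y1=0, Y2=1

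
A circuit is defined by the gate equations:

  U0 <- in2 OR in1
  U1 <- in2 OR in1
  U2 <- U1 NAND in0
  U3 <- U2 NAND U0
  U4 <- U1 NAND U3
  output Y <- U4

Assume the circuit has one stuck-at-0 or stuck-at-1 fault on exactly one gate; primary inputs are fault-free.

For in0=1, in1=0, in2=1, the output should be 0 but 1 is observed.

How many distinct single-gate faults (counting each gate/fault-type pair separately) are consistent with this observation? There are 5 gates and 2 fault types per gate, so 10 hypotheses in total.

4

Fault-free: U0=1, U1=1, U2=0, U3=1, U4=0 → 0. Observed 1.
  U0 stuck-at-0: output 0 ✗
  U0 stuck-at-1: output 0 ✗
  U1 stuck-at-0: output 1 ✓
  U1 stuck-at-1: output 0 ✗
  U2 stuck-at-0: output 0 ✗
  U2 stuck-at-1: output 1 ✓
  U3 stuck-at-0: output 1 ✓
  U3 stuck-at-1: output 0 ✗
  U4 stuck-at-0: output 0 ✗
  U4 stuck-at-1: output 1 ✓
Consistent faults: {U1 stuck-at-0, U2 stuck-at-1, U3 stuck-at-0, U4 stuck-at-1} — 4 in all.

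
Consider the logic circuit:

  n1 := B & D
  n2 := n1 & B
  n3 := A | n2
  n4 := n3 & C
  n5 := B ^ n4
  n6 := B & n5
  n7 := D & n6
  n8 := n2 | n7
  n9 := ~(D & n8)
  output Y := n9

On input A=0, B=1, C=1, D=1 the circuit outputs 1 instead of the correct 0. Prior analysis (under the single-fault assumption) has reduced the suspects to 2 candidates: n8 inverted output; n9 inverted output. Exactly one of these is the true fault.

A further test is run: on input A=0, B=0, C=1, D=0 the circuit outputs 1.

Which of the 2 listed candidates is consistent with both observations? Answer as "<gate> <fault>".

Evaluate each candidate on input A=0, B=0, C=1, D=0:
  n8 inverted output: n1=0, n2=0, n3=0, n4=0, n5=0, n6=0, n7=0, n8=1 [inverted output], n9=1 → 1 — matches
  n9 inverted output: n1=0, n2=0, n3=0, n4=0, n5=0, n6=0, n7=0, n8=0, n9=0 [inverted output] → 0 — eliminated
Only n8 inverted output reproduces the observed 1.

n8 inverted output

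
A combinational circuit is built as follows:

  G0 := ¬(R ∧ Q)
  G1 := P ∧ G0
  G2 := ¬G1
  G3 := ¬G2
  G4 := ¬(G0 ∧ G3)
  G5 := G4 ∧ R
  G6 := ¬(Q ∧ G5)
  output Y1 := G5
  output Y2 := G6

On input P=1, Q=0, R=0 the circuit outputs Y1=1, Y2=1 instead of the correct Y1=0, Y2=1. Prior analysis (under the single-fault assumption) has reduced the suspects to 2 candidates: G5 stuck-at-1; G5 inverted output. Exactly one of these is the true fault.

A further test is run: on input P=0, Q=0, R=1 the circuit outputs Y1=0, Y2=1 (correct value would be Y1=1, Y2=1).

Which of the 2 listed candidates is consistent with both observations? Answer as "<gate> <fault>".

Evaluate each candidate on input P=0, Q=0, R=1:
  G5 stuck-at-1: G0=1, G1=0, G2=1, G3=0, G4=1, G5=1 [stuck-at-1], G6=1 → Y1=1, Y2=1 — eliminated
  G5 inverted output: G0=1, G1=0, G2=1, G3=0, G4=1, G5=0 [inverted output], G6=1 → Y1=0, Y2=1 — matches
Only G5 inverted output reproduces the observed Y1=0, Y2=1.

G5 inverted output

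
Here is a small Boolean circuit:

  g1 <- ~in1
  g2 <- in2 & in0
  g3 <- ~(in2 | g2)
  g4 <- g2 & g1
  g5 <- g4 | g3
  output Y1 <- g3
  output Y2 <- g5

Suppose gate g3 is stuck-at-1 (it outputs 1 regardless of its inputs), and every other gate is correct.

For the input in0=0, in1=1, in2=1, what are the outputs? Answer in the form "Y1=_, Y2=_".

Propagate with g3 forced: g1=0, g2=0, g3=1 [stuck-at-1], g4=0, g5=1.
So the outputs are Y1=1, Y2=1. (Without the fault they would be Y1=0, Y2=0.)

Y1=1, Y2=1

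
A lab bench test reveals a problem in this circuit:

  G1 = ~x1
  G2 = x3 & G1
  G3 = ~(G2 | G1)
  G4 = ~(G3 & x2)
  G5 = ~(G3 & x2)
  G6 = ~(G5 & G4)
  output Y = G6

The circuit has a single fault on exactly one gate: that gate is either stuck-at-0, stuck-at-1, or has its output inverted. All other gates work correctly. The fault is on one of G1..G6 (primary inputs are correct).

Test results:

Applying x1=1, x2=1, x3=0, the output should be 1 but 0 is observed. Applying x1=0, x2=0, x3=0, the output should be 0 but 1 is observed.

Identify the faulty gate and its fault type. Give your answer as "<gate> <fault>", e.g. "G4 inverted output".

Fault-free values for test 1 (x1=1, x2=1, x3=0): G1=0, G2=0, G3=1, G4=0, G5=0, G6=1, giving Y=1. Observed 0.
Test 1: faults giving observed 0 are {G1 stuck-at-1, G1 inverted output, G2 stuck-at-1, G2 inverted output, G3 stuck-at-0, G3 inverted output, G6 stuck-at-0, G6 inverted output}.
Test 2 (x1=0, x2=0, x3=0): fault-free G1=1, G2=0, G3=0, G4=1, G5=1, G6=0 → 0; observed 1. Eliminates G1 stuck-at-1, G1 inverted output, G2 stuck-at-1, G2 inverted output, G3 stuck-at-0, G3 inverted output, G6 stuck-at-0.
Only G6 inverted output is consistent with every test.

G6 inverted output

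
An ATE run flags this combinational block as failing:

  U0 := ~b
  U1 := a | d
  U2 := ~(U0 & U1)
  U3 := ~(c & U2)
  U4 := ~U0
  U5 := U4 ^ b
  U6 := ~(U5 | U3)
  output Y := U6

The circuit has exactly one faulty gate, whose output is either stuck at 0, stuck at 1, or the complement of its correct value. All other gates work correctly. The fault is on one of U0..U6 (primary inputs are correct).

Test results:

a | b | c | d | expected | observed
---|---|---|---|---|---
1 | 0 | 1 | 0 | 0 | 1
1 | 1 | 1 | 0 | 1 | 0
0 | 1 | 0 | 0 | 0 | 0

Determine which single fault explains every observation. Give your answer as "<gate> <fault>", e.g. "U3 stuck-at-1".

Fault-free values for test 1 (a=1, b=0, c=1, d=0): U0=1, U1=1, U2=0, U3=1, U4=0, U5=0, U6=0, giving Y=0. Observed 1.
Test 1: faults giving observed 1 are {U1 stuck-at-0, U1 inverted output, U2 stuck-at-1, U2 inverted output, U3 stuck-at-0, U3 inverted output, U6 stuck-at-1, U6 inverted output}.
Test 2 (a=1, b=1, c=1, d=0): fault-free U0=0, U1=1, U2=1, U3=0, U4=1, U5=0, U6=1 → 1; observed 0. Eliminates U1 stuck-at-0, U1 inverted output, U2 stuck-at-1, U3 stuck-at-0, U6 stuck-at-1.
Test 3 (a=0, b=1, c=0, d=0): fault-free U0=0, U1=0, U2=1, U3=1, U4=1, U5=0, U6=0 → 0; observed 0. Eliminates U3 inverted output, U6 inverted output.
Only U2 inverted output is consistent with every test.

U2 inverted output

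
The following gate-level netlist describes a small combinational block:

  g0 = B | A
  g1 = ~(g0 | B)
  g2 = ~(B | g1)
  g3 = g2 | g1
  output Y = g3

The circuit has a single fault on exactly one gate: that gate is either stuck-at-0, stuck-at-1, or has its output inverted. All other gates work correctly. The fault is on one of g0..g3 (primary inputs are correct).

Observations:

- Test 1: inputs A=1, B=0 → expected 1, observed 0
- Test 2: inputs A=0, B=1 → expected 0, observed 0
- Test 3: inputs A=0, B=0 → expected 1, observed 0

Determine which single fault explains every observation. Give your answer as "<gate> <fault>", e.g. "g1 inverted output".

Fault-free values for test 1 (A=1, B=0): g0=1, g1=0, g2=1, g3=1, giving Y=1. Observed 0.
Test 1: faults giving observed 0 are {g2 stuck-at-0, g2 inverted output, g3 stuck-at-0, g3 inverted output}.
Test 2 (A=0, B=1): fault-free g0=1, g1=0, g2=0, g3=0 → 0; observed 0. Eliminates g2 inverted output, g3 inverted output.
Test 3 (A=0, B=0): fault-free g0=0, g1=1, g2=0, g3=1 → 1; observed 0. Eliminates g2 stuck-at-0.
Only g3 stuck-at-0 is consistent with every test.

g3 stuck-at-0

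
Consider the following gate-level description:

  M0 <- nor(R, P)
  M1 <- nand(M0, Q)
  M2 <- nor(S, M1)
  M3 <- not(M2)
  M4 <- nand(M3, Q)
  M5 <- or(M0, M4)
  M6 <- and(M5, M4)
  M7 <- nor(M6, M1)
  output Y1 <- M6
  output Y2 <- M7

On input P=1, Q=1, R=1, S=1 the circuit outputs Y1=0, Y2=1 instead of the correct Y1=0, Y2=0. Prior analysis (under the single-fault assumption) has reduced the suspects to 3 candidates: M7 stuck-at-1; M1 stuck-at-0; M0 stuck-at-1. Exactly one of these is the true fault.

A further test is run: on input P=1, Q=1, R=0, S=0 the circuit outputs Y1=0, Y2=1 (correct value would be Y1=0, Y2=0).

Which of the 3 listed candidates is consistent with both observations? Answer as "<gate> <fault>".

M7 stuck-at-1

Evaluate each candidate on input P=1, Q=1, R=0, S=0:
  M7 stuck-at-1: M0=0, M1=1, M2=0, M3=1, M4=0, M5=0, M6=0, M7=1 [stuck-at-1] → Y1=0, Y2=1 — matches
  M1 stuck-at-0: M0=0, M1=0 [stuck-at-0], M2=1, M3=0, M4=1, M5=1, M6=1, M7=0 → Y1=1, Y2=0 — eliminated
  M0 stuck-at-1: M0=1 [stuck-at-1], M1=0, M2=1, M3=0, M4=1, M5=1, M6=1, M7=0 → Y1=1, Y2=0 — eliminated
Only M7 stuck-at-1 reproduces the observed Y1=0, Y2=1.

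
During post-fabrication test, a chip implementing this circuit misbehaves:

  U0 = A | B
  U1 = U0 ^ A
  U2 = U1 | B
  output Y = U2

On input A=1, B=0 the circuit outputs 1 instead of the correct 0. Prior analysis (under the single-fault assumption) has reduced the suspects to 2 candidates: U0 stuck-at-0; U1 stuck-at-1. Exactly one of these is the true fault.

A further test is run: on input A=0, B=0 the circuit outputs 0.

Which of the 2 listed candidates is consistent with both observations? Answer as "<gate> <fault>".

Evaluate each candidate on input A=0, B=0:
  U0 stuck-at-0: U0=0 [stuck-at-0], U1=0, U2=0 → 0 — matches
  U1 stuck-at-1: U0=0, U1=1 [stuck-at-1], U2=1 → 1 — eliminated
Only U0 stuck-at-0 reproduces the observed 0.

U0 stuck-at-0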